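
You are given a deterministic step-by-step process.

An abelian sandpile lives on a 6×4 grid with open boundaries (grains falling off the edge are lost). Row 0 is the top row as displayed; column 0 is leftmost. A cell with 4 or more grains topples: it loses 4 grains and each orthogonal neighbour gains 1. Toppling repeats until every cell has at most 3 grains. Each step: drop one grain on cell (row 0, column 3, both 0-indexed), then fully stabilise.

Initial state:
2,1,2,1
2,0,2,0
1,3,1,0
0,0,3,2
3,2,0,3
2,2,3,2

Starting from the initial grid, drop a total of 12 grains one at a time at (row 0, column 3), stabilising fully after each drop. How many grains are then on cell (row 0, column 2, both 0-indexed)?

1

gen 0: 2,1,2,1
2,0,2,0
1,3,1,0
0,0,3,2
3,2,0,3
2,2,3,2
gen 1: 2,1,2,2
2,0,2,0
1,3,1,0
0,0,3,2
3,2,0,3
2,2,3,2
gen 2: 2,1,2,3
2,0,2,0
1,3,1,0
0,0,3,2
3,2,0,3
2,2,3,2
gen 3: 2,1,3,0
2,0,2,1
1,3,1,0
0,0,3,2
3,2,0,3
2,2,3,2
gen 4: 2,1,3,1
2,0,2,1
1,3,1,0
0,0,3,2
3,2,0,3
2,2,3,2
gen 5: 2,1,3,2
2,0,2,1
1,3,1,0
0,0,3,2
3,2,0,3
2,2,3,2
gen 6: 2,1,3,3
2,0,2,1
1,3,1,0
0,0,3,2
3,2,0,3
2,2,3,2
gen 7: 2,2,0,1
2,0,3,2
1,3,1,0
0,0,3,2
3,2,0,3
2,2,3,2
gen 8: 2,2,0,2
2,0,3,2
1,3,1,0
0,0,3,2
3,2,0,3
2,2,3,2
gen 9: 2,2,0,3
2,0,3,2
1,3,1,0
0,0,3,2
3,2,0,3
2,2,3,2
gen 10: 2,2,1,0
2,0,3,3
1,3,1,0
0,0,3,2
3,2,0,3
2,2,3,2
gen 11: 2,2,1,1
2,0,3,3
1,3,1,0
0,0,3,2
3,2,0,3
2,2,3,2
gen 12: 2,2,1,2
2,0,3,3
1,3,1,0
0,0,3,2
3,2,0,3
2,2,3,2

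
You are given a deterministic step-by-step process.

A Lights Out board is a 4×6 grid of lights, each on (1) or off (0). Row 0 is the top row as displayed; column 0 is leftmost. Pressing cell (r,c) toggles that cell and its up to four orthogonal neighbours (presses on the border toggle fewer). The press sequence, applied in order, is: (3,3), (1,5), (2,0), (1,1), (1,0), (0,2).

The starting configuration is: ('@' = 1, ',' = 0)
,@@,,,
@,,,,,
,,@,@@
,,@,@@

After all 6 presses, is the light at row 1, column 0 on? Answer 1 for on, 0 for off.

0

[0] ,@@,,,
@,,,,,
,,@,@@
,,@,@@
[1] ,@@,,,
@,,,,,
,,@@@@
,,,@,@
[2] ,@@,,@
@,,,@@
,,@@@,
,,,@,@
[3] ,@@,,@
,,,,@@
@@@@@,
@,,@,@
[4] ,,@,,@
@@@,@@
@,@@@,
@,,@,@
[5] @,@,,@
,,@,@@
,,@@@,
@,,@,@
[6] @@,@,@
,,,,@@
,,@@@,
@,,@,@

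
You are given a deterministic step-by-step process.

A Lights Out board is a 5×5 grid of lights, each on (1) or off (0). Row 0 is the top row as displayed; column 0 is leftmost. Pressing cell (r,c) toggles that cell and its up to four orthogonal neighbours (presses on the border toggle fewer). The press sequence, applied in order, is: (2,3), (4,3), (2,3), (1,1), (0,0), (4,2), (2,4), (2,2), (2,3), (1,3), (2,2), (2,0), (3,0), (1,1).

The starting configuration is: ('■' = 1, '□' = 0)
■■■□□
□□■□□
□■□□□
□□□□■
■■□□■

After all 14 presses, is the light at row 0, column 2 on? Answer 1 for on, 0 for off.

0) ■■■□□
□□■□□
□■□□□
□□□□■
■■□□■
1) ■■■□□
□□■■□
□■■■■
□□□■■
■■□□■
2) ■■■□□
□□■■□
□■■■■
□□□□■
■■■■□
3) ■■■□□
□□■□□
□■□□□
□□□■■
■■■■□
4) ■□■□□
■■□□□
□□□□□
□□□■■
■■■■□
5) □■■□□
□■□□□
□□□□□
□□□■■
■■■■□
6) □■■□□
□■□□□
□□□□□
□□■■■
■□□□□
7) □■■□□
□■□□■
□□□■■
□□■■□
■□□□□
8) □■■□□
□■■□■
□■■□■
□□□■□
■□□□□
9) □■■□□
□■■■■
□■□■□
□□□□□
■□□□□
10) □■■■□
□■□□□
□■□□□
□□□□□
■□□□□
11) □■■■□
□■■□□
□□■■□
□□■□□
■□□□□
12) □■■■□
■■■□□
■■■■□
■□■□□
■□□□□
13) □■■■□
■■■□□
□■■■□
□■■□□
□□□□□
14) □□■■□
□□□□□
□□■■□
□■■□□
□□□□□

1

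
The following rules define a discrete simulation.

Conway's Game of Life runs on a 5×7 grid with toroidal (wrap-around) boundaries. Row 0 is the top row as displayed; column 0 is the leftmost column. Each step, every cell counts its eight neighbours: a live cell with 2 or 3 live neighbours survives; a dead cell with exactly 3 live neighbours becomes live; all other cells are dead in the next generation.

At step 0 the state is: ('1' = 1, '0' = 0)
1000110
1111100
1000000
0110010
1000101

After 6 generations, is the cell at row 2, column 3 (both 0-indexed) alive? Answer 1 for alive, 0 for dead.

k=0  1000110
1111100
1000000
0110010
1000101
k=1  0010000
1011110
1000101
0100010
1001100
k=2  0010011
1010110
1010000
0101010
0111100
k=3  1000001
1010110
1010010
1000000
1100001
k=4  0000000
1001110
1001110
0000000
0100000
k=5  0000100
0001010
0001010
0000100
0000000
k=6  0000100
0001010
0001010
0000100
0000000

1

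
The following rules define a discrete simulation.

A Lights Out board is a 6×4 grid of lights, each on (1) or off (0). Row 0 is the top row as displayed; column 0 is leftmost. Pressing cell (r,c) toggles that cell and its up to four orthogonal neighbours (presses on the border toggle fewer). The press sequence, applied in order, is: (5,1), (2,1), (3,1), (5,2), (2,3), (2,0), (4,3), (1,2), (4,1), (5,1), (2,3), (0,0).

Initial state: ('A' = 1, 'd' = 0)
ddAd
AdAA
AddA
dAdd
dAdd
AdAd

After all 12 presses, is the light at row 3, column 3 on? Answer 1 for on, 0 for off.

1

0) ddAd
AdAA
AddA
dAdd
dAdd
AdAd
1) ddAd
AdAA
AddA
dAdd
dddd
dAdd
2) ddAd
AAAA
dAAA
dddd
dddd
dAdd
3) ddAd
AAAA
ddAA
AAAd
dAdd
dAdd
4) ddAd
AAAA
ddAA
AAAd
dAAd
ddAA
5) ddAd
AAAd
dddd
AAAA
dAAd
ddAA
6) ddAd
dAAd
AAdd
dAAA
dAAd
ddAA
7) ddAd
dAAd
AAdd
dAAd
dAdA
ddAd
8) dddd
dddA
AAAd
dAAd
dAdA
ddAd
9) dddd
dddA
AAAd
ddAd
AdAA
dAAd
10) dddd
dddA
AAAd
ddAd
AAAA
Addd
11) dddd
dddd
AAdA
ddAA
AAAA
Addd
12) AAdd
Addd
AAdA
ddAA
AAAA
Addd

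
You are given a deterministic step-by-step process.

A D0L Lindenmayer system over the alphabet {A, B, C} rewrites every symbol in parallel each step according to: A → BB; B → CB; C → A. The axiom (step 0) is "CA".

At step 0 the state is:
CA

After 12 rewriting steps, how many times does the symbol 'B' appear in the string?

584

step 0: CA
step 1: ABB
step 2: BBCBCB
step 3: CBCBACBACB
step 4: ACBACBBBACBBBACB
step 5: BBACBBBACBCBCBBBACBCBCBBBACB
step 6: CBCBBBACBCBCBBBACBACBACBCBCBBBACBACBACBCBCBBBACB
step 7: ACBACBCBCBBBACBACBACBCBCBBBACBBBACBBBACBACBACBCBCBBBACBBBACBBBACBACBACBCBCBBBACB
step 8: BBACBBBACBACBACBCBCBBBACBBBACBBBACBACBACBCBCBBBACBCBCBBBAC…ACBACBCBCBBBACBCBCBBBACBCBCBBBACBBBACBBBACBACBACBCBCBBBACB  (len 136)
step 9: CBCBBBACBCBCBBBACBBBACBBBACBACBACBCBCBBBACBCBCBBBACBCBCBBB…ACBACBCBCBBBACBCBCBBBACBCBCBBBACBBBACBBBACBACBACBCBCBBBACB  (len 232)
step 10: ACBACBCBCBBBACBACBACBCBCBBBACBCBCBBBACBCBCBBBACBBBACBBBACB…ACBACBCBCBBBACBCBCBBBACBCBCBBBACBBBACBBBACBACBACBCBCBBBACB  (len 392)
step 11: BBACBBBACBACBACBCBCBBBACBBBACBBBACBACBACBCBCBBBACBACBACBCB…ACBACBCBCBBBACBCBCBBBACBCBCBBBACBBBACBBBACBACBACBCBCBBBACB  (len 664)
step 12: CBCBBBACBCBCBBBACBBBACBBBACBACBACBCBCBBBACBCBCBBBACBCBCBBB…ACBACBCBCBBBACBCBCBBBACBCBCBBBACBBBACBBBACBACBACBCBCBBBACB  (len 1128)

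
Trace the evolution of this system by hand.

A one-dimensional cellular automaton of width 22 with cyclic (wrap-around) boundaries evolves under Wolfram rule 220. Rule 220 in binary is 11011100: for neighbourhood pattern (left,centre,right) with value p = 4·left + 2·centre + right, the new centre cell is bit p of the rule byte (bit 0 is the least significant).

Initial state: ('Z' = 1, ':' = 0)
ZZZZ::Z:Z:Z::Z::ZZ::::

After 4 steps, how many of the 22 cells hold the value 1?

16

k=0  ZZZZ::Z:Z:Z::Z::ZZ::::
k=1  ZZZZZ:Z:Z:ZZ:ZZ:ZZZ:::
k=2  ZZZZZ:Z:Z:ZZ:ZZ:ZZZZ::
k=3  ZZZZZ:Z:Z:ZZ:ZZ:ZZZZZ:
k=4  ZZZZZ:Z:Z:ZZ:ZZ:ZZZZZ:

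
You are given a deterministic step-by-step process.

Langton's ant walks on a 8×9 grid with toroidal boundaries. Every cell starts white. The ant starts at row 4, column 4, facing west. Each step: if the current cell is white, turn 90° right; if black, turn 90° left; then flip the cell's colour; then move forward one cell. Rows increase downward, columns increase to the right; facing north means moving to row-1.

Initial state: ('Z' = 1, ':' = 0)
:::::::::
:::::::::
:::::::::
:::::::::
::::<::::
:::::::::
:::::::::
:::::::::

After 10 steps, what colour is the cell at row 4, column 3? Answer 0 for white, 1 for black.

1

gen 0: :::::::::
:::::::::
:::::::::
:::::::::
::::<::::
:::::::::
:::::::::
:::::::::
gen 1: :::::::::
:::::::::
:::::::::
::::^::::
::::Z::::
:::::::::
:::::::::
:::::::::
gen 2: :::::::::
:::::::::
:::::::::
::::Z>:::
::::Z::::
:::::::::
:::::::::
:::::::::
gen 3: :::::::::
:::::::::
:::::::::
::::ZZ:::
::::Zv:::
:::::::::
:::::::::
:::::::::
gen 4: :::::::::
:::::::::
:::::::::
::::ZZ:::
::::<Z:::
:::::::::
:::::::::
:::::::::
gen 5: :::::::::
:::::::::
:::::::::
::::ZZ:::
:::::Z:::
::::v::::
:::::::::
:::::::::
gen 6: :::::::::
:::::::::
:::::::::
::::ZZ:::
:::::Z:::
:::<Z::::
:::::::::
:::::::::
gen 7: :::::::::
:::::::::
:::::::::
::::ZZ:::
:::^:Z:::
:::ZZ::::
:::::::::
:::::::::
gen 8: :::::::::
:::::::::
:::::::::
::::ZZ:::
:::Z>Z:::
:::ZZ::::
:::::::::
:::::::::
gen 9: :::::::::
:::::::::
:::::::::
::::ZZ:::
:::ZZZ:::
:::Zv::::
:::::::::
:::::::::
gen 10: :::::::::
:::::::::
:::::::::
::::ZZ:::
:::ZZZ:::
:::Z:>:::
:::::::::
:::::::::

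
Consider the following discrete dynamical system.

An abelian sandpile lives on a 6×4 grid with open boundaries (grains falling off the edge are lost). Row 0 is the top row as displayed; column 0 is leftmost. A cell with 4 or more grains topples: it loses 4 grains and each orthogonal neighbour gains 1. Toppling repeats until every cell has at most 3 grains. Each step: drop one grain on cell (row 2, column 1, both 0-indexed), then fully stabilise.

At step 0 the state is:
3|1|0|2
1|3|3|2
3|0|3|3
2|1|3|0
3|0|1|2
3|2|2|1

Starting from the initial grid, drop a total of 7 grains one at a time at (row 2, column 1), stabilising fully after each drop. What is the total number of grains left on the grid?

[0] 3|1|0|2
1|3|3|2
3|0|3|3
2|1|3|0
3|0|1|2
3|2|2|1
[1] 3|1|0|2
1|3|3|2
3|1|3|3
2|1|3|0
3|0|1|2
3|2|2|1
[2] 3|1|0|2
1|3|3|2
3|2|3|3
2|1|3|0
3|0|1|2
3|2|2|1
[3] 3|1|0|2
1|3|3|2
3|3|3|3
2|1|3|0
3|0|1|2
3|2|2|1
[4] 3|2|1|3
3|1|2|0
0|3|3|1
3|3|0|2
3|0|2|2
3|2|2|1
[5] 3|2|1|3
3|2|3|0
2|2|0|2
1|1|2|2
1|2|2|2
0|3|2|1
[6] 3|2|1|3
3|2|3|0
2|3|0|2
1|1|2|2
1|2|2|2
0|3|2|1
[7] 3|2|1|3
3|3|3|0
3|0|1|2
1|2|2|2
1|2|2|2
0|3|2|1

44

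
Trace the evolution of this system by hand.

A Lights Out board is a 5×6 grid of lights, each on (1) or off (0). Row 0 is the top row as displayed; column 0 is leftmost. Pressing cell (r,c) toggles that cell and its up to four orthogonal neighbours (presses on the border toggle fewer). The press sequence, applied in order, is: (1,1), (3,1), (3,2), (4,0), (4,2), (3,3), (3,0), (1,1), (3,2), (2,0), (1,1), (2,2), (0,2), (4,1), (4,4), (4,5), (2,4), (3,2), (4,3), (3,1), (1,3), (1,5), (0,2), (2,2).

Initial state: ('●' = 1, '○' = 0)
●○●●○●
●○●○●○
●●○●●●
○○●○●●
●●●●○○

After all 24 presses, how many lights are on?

18

[0] ●○●●○●
●○●○●○
●●○●●●
○○●○●●
●●●●○○
[1] ●●●●○●
○●○○●○
●○○●●●
○○●○●●
●●●●○○
[2] ●●●●○●
○●○○●○
●●○●●●
●●○○●●
●○●●○○
[3] ●●●●○●
○●○○●○
●●●●●●
●○●●●●
●○○●○○
[4] ●●●●○●
○●○○●○
●●●●●●
○○●●●●
○●○●○○
[5] ●●●●○●
○●○○●○
●●●●●●
○○○●●●
○○●○○○
[6] ●●●●○●
○●○○●○
●●●○●●
○○●○○●
○○●●○○
[7] ●●●●○●
○●○○●○
○●●○●●
●●●○○●
●○●●○○
[8] ●○●●○●
●○●○●○
○○●○●●
●●●○○●
●○●●○○
[9] ●○●●○●
●○●○●○
○○○○●●
●○○●○●
●○○●○○
[10] ●○●●○●
○○●○●○
●●○○●●
○○○●○●
●○○●○○
[11] ●●●●○●
●●○○●○
●○○○●●
○○○●○●
●○○●○○
[12] ●●●●○●
●●●○●○
●●●●●●
○○●●○●
●○○●○○
[13] ●○○○○●
●●○○●○
●●●●●●
○○●●○●
●○○●○○
[14] ●○○○○●
●●○○●○
●●●●●●
○●●●○●
○●●●○○
[15] ●○○○○●
●●○○●○
●●●●●●
○●●●●●
○●●○●●
[16] ●○○○○●
●●○○●○
●●●●●●
○●●●●○
○●●○○○
[17] ●○○○○●
●●○○○○
●●●○○○
○●●●○○
○●●○○○
[18] ●○○○○●
●●○○○○
●●○○○○
○○○○○○
○●○○○○
[19] ●○○○○●
●●○○○○
●●○○○○
○○○●○○
○●●●●○
[20] ●○○○○●
●●○○○○
●○○○○○
●●●●○○
○○●●●○
[21] ●○○●○●
●●●●●○
●○○●○○
●●●●○○
○○●●●○
[22] ●○○●○○
●●●●○●
●○○●○●
●●●●○○
○○●●●○
[23] ●●●○○○
●●○●○●
●○○●○●
●●●●○○
○○●●●○
[24] ●●●○○○
●●●●○●
●●●○○●
●●○●○○
○○●●●○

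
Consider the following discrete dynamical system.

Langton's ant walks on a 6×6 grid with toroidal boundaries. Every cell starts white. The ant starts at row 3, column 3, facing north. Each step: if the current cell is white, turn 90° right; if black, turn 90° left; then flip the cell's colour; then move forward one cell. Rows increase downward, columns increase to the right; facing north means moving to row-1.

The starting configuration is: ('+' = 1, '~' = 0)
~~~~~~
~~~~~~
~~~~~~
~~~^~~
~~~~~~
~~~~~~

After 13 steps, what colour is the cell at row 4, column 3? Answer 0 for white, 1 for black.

[0] ~~~~~~
~~~~~~
~~~~~~
~~~^~~
~~~~~~
~~~~~~
[1] ~~~~~~
~~~~~~
~~~~~~
~~~+>~
~~~~~~
~~~~~~
[2] ~~~~~~
~~~~~~
~~~~~~
~~~++~
~~~~v~
~~~~~~
[3] ~~~~~~
~~~~~~
~~~~~~
~~~++~
~~~<+~
~~~~~~
[4] ~~~~~~
~~~~~~
~~~~~~
~~~^+~
~~~++~
~~~~~~
[5] ~~~~~~
~~~~~~
~~~~~~
~~<~+~
~~~++~
~~~~~~
[6] ~~~~~~
~~~~~~
~~^~~~
~~+~+~
~~~++~
~~~~~~
[7] ~~~~~~
~~~~~~
~~+>~~
~~+~+~
~~~++~
~~~~~~
[8] ~~~~~~
~~~~~~
~~++~~
~~+v+~
~~~++~
~~~~~~
[9] ~~~~~~
~~~~~~
~~++~~
~~<++~
~~~++~
~~~~~~
[10] ~~~~~~
~~~~~~
~~++~~
~~~++~
~~v++~
~~~~~~
[11] ~~~~~~
~~~~~~
~~++~~
~~~++~
~<+++~
~~~~~~
[12] ~~~~~~
~~~~~~
~~++~~
~^~++~
~++++~
~~~~~~
[13] ~~~~~~
~~~~~~
~~++~~
~+>++~
~++++~
~~~~~~

1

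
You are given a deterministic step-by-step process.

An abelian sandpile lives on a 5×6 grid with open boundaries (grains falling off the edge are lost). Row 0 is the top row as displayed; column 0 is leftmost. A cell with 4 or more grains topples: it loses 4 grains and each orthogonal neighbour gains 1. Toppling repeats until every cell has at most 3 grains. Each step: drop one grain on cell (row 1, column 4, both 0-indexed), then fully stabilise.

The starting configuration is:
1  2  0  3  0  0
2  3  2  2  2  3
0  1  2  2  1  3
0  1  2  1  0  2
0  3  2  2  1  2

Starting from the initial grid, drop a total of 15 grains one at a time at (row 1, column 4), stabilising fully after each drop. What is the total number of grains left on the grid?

step 0: 1  2  0  3  0  0
2  3  2  2  2  3
0  1  2  2  1  3
0  1  2  1  0  2
0  3  2  2  1  2
step 1: 1  2  0  3  0  0
2  3  2  2  3  3
0  1  2  2  1  3
0  1  2  1  0  2
0  3  2  2  1  2
step 2: 1  2  0  3  1  1
2  3  2  3  1  1
0  1  2  2  3  0
0  1  2  1  0  3
0  3  2  2  1  2
step 3: 1  2  0  3  1  1
2  3  2  3  2  1
0  1  2  2  3  0
0  1  2  1  0  3
0  3  2  2  1  2
step 4: 1  2  0  3  1  1
2  3  2  3  3  1
0  1  2  2  3  0
0  1  2  1  0  3
0  3  2  2  1  2
step 5: 1  2  1  0  3  1
2  3  3  2  2  2
0  1  3  0  1  1
0  1  2  2  1  3
0  3  2  2  1  2
step 6: 1  2  1  0  3  1
2  3  3  2  3  2
0  1  3  0  1  1
0  1  2  2  1  3
0  3  2  2  1  2
step 7: 1  2  1  1  0  2
2  3  3  3  1  3
0  1  3  0  2  1
0  1  2  2  1  3
0  3  2  2  1  2
step 8: 1  2  1  1  0  2
2  3  3  3  2  3
0  1  3  0  2  1
0  1  2  2  1  3
0  3  2  2  1  2
step 9: 1  2  1  1  0  2
2  3  3  3  3  3
0  1  3  0  2  1
0  1  2  2  1  3
0  3  2  2  1  2
step 10: 1  3  2  2  1  3
3  0  2  1  2  0
0  3  0  2  3  2
0  1  3  2  1  3
0  3  2  2  1  2
step 11: 1  3  2  2  1  3
3  0  2  1  3  0
0  3  0  2  3  2
0  1  3  2  1  3
0  3  2  2  1  2
step 12: 1  3  2  2  2  3
3  0  2  2  1  1
0  3  0  3  0  3
0  1  3  2  2  3
0  3  2  2  1  2
step 13: 1  3  2  2  2  3
3  0  2  2  2  1
0  3  0  3  0  3
0  1  3  2  2  3
0  3  2  2  1  2
step 14: 1  3  2  2  2  3
3  0  2  2  3  1
0  3  0  3  0  3
0  1  3  2  2  3
0  3  2  2  1  2
step 15: 1  3  2  2  3  3
3  0  2  3  0  2
0  3  0  3  1  3
0  1  3  2  2  3
0  3  2  2  1  2

55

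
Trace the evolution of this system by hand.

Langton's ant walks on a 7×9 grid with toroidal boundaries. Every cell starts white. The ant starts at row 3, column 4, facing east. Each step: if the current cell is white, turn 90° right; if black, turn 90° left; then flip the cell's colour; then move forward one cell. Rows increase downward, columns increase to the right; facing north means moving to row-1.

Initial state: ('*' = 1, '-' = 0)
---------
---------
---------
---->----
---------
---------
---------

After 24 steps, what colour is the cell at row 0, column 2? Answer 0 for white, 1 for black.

1

t=0: ---------
---------
---------
---->----
---------
---------
---------
t=1: ---------
---------
---------
----*----
----v----
---------
---------
t=2: ---------
---------
---------
----*----
---<*----
---------
---------
t=3: ---------
---------
---------
---^*----
---**----
---------
---------
t=4: ---------
---------
---------
---*>----
---**----
---------
---------
t=5: ---------
---------
----^----
---*-----
---**----
---------
---------
t=6: ---------
---------
----*>---
---*-----
---**----
---------
---------
t=7: ---------
---------
----**---
---*-v---
---**----
---------
---------
t=8: ---------
---------
----**---
---*<*---
---**----
---------
---------
t=9: ---------
---------
----^*---
---***---
---**----
---------
---------
t=10: ---------
---------
---<-*---
---***---
---**----
---------
---------
t=11: ---------
---^-----
---*-*---
---***---
---**----
---------
---------
t=12: ---------
---*>----
---*-*---
---***---
---**----
---------
---------
t=13: ---------
---**----
---*v*---
---***---
---**----
---------
---------
t=14: ---------
---**----
---<**---
---***---
---**----
---------
---------
t=15: ---------
---**----
----**---
---v**---
---**----
---------
---------
t=16: ---------
---**----
----**---
---->*---
---**----
---------
---------
t=17: ---------
---**----
----^*---
-----*---
---**----
---------
---------
t=18: ---------
---**----
---<-*---
-----*---
---**----
---------
---------
t=19: ---------
---^*----
---*-*---
-----*---
---**----
---------
---------
t=20: ---------
--<-*----
---*-*---
-----*---
---**----
---------
---------
t=21: --^------
--*-*----
---*-*---
-----*---
---**----
---------
---------
t=22: --*>-----
--*-*----
---*-*---
-----*---
---**----
---------
---------
t=23: --**-----
--*v*----
---*-*---
-----*---
---**----
---------
---------
t=24: --**-----
--<**----
---*-*---
-----*---
---**----
---------
---------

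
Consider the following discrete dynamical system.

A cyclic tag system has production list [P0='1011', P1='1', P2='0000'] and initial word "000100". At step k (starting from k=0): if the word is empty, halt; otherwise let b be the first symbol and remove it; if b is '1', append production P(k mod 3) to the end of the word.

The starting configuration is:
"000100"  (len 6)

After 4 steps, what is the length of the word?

gen 0: "000100"  (len 6)
gen 1: "00100"  (len 5)
gen 2: "0100"  (len 4)
gen 3: "100"  (len 3)
gen 4: "001011"  (len 6)

6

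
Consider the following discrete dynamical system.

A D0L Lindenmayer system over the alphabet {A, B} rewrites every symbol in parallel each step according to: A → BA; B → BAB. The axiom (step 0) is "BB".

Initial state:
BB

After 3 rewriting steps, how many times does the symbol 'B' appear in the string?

26

gen 0: BB
gen 1: BABBAB
gen 2: BABBABABBABBABAB
gen 3: BABBABABBABBABABBABABBABBABABBABBABABBABAB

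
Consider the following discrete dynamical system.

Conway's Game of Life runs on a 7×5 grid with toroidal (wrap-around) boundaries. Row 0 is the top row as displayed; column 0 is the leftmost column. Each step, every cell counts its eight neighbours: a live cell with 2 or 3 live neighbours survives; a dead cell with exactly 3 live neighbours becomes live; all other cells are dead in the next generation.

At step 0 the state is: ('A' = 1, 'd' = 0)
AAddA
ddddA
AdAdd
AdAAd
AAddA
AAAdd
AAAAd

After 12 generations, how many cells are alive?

10

step 0: AAddA
ddddA
AdAdd
AdAAd
AAddA
AAAdd
AAAAd
step 1: ddddd
dddAA
AdAdd
ddAAd
ddddd
ddddd
dddAd
step 2: dddAA
dddAA
dAAdd
dAAAd
ddddd
ddddd
ddddd
step 3: dddAA
AdddA
AAddA
dAdAd
ddAdd
ddddd
ddddd
step 4: AddAA
dAddd
dAAAd
dAdAA
ddAdd
ddddd
ddddd
step 5: AdddA
dAddd
dAdAA
AAddA
ddAAd
ddddd
ddddA
step 6: AdddA
dAAAd
dAdAA
dAddd
AAAAA
dddAd
AdddA
step 7: ddAdd
dAddd
dAdAA
ddddd
AAdAA
ddddd
AddAd
step 8: dAAdd
AAdAd
AdAdd
dAddd
AdddA
dAAAd
ddddd
step 9: AAAdd
AddAA
AdAdA
dAddA
AddAA
AAAAA
dddAd
step 10: AAAdd
ddddd
ddAdd
dAAdd
ddddd
dAddd
ddddd
step 11: dAddd
ddAdd
dAAdd
dAAdd
dAAdd
ddddd
AdAdd
step 12: dAAdd
ddAdd
dddAd
AddAd
dAAdd
ddAdd
dAddd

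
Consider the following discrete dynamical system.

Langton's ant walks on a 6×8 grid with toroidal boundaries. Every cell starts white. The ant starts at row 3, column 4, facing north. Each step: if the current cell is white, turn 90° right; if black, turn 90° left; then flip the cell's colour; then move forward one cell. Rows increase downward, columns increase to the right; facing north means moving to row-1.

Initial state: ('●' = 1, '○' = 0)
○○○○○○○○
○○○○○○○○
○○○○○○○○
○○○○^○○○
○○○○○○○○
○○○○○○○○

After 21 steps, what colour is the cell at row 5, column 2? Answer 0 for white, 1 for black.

1

[0] ○○○○○○○○
○○○○○○○○
○○○○○○○○
○○○○^○○○
○○○○○○○○
○○○○○○○○
[1] ○○○○○○○○
○○○○○○○○
○○○○○○○○
○○○○●>○○
○○○○○○○○
○○○○○○○○
[2] ○○○○○○○○
○○○○○○○○
○○○○○○○○
○○○○●●○○
○○○○○v○○
○○○○○○○○
[3] ○○○○○○○○
○○○○○○○○
○○○○○○○○
○○○○●●○○
○○○○<●○○
○○○○○○○○
[4] ○○○○○○○○
○○○○○○○○
○○○○○○○○
○○○○^●○○
○○○○●●○○
○○○○○○○○
[5] ○○○○○○○○
○○○○○○○○
○○○○○○○○
○○○<○●○○
○○○○●●○○
○○○○○○○○
[6] ○○○○○○○○
○○○○○○○○
○○○^○○○○
○○○●○●○○
○○○○●●○○
○○○○○○○○
[7] ○○○○○○○○
○○○○○○○○
○○○●>○○○
○○○●○●○○
○○○○●●○○
○○○○○○○○
[8] ○○○○○○○○
○○○○○○○○
○○○●●○○○
○○○●v●○○
○○○○●●○○
○○○○○○○○
[9] ○○○○○○○○
○○○○○○○○
○○○●●○○○
○○○<●●○○
○○○○●●○○
○○○○○○○○
[10] ○○○○○○○○
○○○○○○○○
○○○●●○○○
○○○○●●○○
○○○v●●○○
○○○○○○○○
[11] ○○○○○○○○
○○○○○○○○
○○○●●○○○
○○○○●●○○
○○<●●●○○
○○○○○○○○
[12] ○○○○○○○○
○○○○○○○○
○○○●●○○○
○○^○●●○○
○○●●●●○○
○○○○○○○○
[13] ○○○○○○○○
○○○○○○○○
○○○●●○○○
○○●>●●○○
○○●●●●○○
○○○○○○○○
[14] ○○○○○○○○
○○○○○○○○
○○○●●○○○
○○●●●●○○
○○●v●●○○
○○○○○○○○
[15] ○○○○○○○○
○○○○○○○○
○○○●●○○○
○○●●●●○○
○○●○>●○○
○○○○○○○○
[16] ○○○○○○○○
○○○○○○○○
○○○●●○○○
○○●●^●○○
○○●○○●○○
○○○○○○○○
[17] ○○○○○○○○
○○○○○○○○
○○○●●○○○
○○●<○●○○
○○●○○●○○
○○○○○○○○
[18] ○○○○○○○○
○○○○○○○○
○○○●●○○○
○○●○○●○○
○○●v○●○○
○○○○○○○○
[19] ○○○○○○○○
○○○○○○○○
○○○●●○○○
○○●○○●○○
○○<●○●○○
○○○○○○○○
[20] ○○○○○○○○
○○○○○○○○
○○○●●○○○
○○●○○●○○
○○○●○●○○
○○v○○○○○
[21] ○○○○○○○○
○○○○○○○○
○○○●●○○○
○○●○○●○○
○○○●○●○○
○<●○○○○○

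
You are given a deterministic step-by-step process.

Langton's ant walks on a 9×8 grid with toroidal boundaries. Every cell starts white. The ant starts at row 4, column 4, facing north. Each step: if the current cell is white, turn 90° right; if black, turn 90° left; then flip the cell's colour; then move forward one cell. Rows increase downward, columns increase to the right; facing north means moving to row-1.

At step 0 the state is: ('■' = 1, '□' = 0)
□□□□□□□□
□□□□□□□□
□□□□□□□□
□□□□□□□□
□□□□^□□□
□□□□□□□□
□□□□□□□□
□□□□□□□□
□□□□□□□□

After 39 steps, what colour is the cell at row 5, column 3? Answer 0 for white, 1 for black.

0

k=0  □□□□□□□□
□□□□□□□□
□□□□□□□□
□□□□□□□□
□□□□^□□□
□□□□□□□□
□□□□□□□□
□□□□□□□□
□□□□□□□□
k=1  □□□□□□□□
□□□□□□□□
□□□□□□□□
□□□□□□□□
□□□□■>□□
□□□□□□□□
□□□□□□□□
□□□□□□□□
□□□□□□□□
k=2  □□□□□□□□
□□□□□□□□
□□□□□□□□
□□□□□□□□
□□□□■■□□
□□□□□v□□
□□□□□□□□
□□□□□□□□
□□□□□□□□
k=3  □□□□□□□□
□□□□□□□□
□□□□□□□□
□□□□□□□□
□□□□■■□□
□□□□<■□□
□□□□□□□□
□□□□□□□□
□□□□□□□□
k=4  □□□□□□□□
□□□□□□□□
□□□□□□□□
□□□□□□□□
□□□□^■□□
□□□□■■□□
□□□□□□□□
□□□□□□□□
□□□□□□□□
k=5  □□□□□□□□
□□□□□□□□
□□□□□□□□
□□□□□□□□
□□□<□■□□
□□□□■■□□
□□□□□□□□
□□□□□□□□
□□□□□□□□
k=6  □□□□□□□□
□□□□□□□□
□□□□□□□□
□□□^□□□□
□□□■□■□□
□□□□■■□□
□□□□□□□□
□□□□□□□□
□□□□□□□□
k=7  □□□□□□□□
□□□□□□□□
□□□□□□□□
□□□■>□□□
□□□■□■□□
□□□□■■□□
□□□□□□□□
□□□□□□□□
□□□□□□□□
k=8  □□□□□□□□
□□□□□□□□
□□□□□□□□
□□□■■□□□
□□□■v■□□
□□□□■■□□
□□□□□□□□
□□□□□□□□
□□□□□□□□
k=9  □□□□□□□□
□□□□□□□□
□□□□□□□□
□□□■■□□□
□□□<■■□□
□□□□■■□□
□□□□□□□□
□□□□□□□□
□□□□□□□□
k=10  □□□□□□□□
□□□□□□□□
□□□□□□□□
□□□■■□□□
□□□□■■□□
□□□v■■□□
□□□□□□□□
□□□□□□□□
□□□□□□□□
k=11  □□□□□□□□
□□□□□□□□
□□□□□□□□
□□□■■□□□
□□□□■■□□
□□<■■■□□
□□□□□□□□
□□□□□□□□
□□□□□□□□
k=12  □□□□□□□□
□□□□□□□□
□□□□□□□□
□□□■■□□□
□□^□■■□□
□□■■■■□□
□□□□□□□□
□□□□□□□□
□□□□□□□□
k=13  □□□□□□□□
□□□□□□□□
□□□□□□□□
□□□■■□□□
□□■>■■□□
□□■■■■□□
□□□□□□□□
□□□□□□□□
□□□□□□□□
k=14  □□□□□□□□
□□□□□□□□
□□□□□□□□
□□□■■□□□
□□■■■■□□
□□■v■■□□
□□□□□□□□
□□□□□□□□
□□□□□□□□
k=15  □□□□□□□□
□□□□□□□□
□□□□□□□□
□□□■■□□□
□□■■■■□□
□□■□>■□□
□□□□□□□□
□□□□□□□□
□□□□□□□□
k=16  □□□□□□□□
□□□□□□□□
□□□□□□□□
□□□■■□□□
□□■■^■□□
□□■□□■□□
□□□□□□□□
□□□□□□□□
□□□□□□□□
k=17  □□□□□□□□
□□□□□□□□
□□□□□□□□
□□□■■□□□
□□■<□■□□
□□■□□■□□
□□□□□□□□
□□□□□□□□
□□□□□□□□
k=18  □□□□□□□□
□□□□□□□□
□□□□□□□□
□□□■■□□□
□□■□□■□□
□□■v□■□□
□□□□□□□□
□□□□□□□□
□□□□□□□□
k=19  □□□□□□□□
□□□□□□□□
□□□□□□□□
□□□■■□□□
□□■□□■□□
□□<■□■□□
□□□□□□□□
□□□□□□□□
□□□□□□□□
k=20  □□□□□□□□
□□□□□□□□
□□□□□□□□
□□□■■□□□
□□■□□■□□
□□□■□■□□
□□v□□□□□
□□□□□□□□
□□□□□□□□
k=21  □□□□□□□□
□□□□□□□□
□□□□□□□□
□□□■■□□□
□□■□□■□□
□□□■□■□□
□<■□□□□□
□□□□□□□□
□□□□□□□□
k=22  □□□□□□□□
□□□□□□□□
□□□□□□□□
□□□■■□□□
□□■□□■□□
□^□■□■□□
□■■□□□□□
□□□□□□□□
□□□□□□□□
k=23  □□□□□□□□
□□□□□□□□
□□□□□□□□
□□□■■□□□
□□■□□■□□
□■>■□■□□
□■■□□□□□
□□□□□□□□
□□□□□□□□
k=24  □□□□□□□□
□□□□□□□□
□□□□□□□□
□□□■■□□□
□□■□□■□□
□■■■□■□□
□■v□□□□□
□□□□□□□□
□□□□□□□□
k=25  □□□□□□□□
□□□□□□□□
□□□□□□□□
□□□■■□□□
□□■□□■□□
□■■■□■□□
□■□>□□□□
□□□□□□□□
□□□□□□□□
k=26  □□□□□□□□
□□□□□□□□
□□□□□□□□
□□□■■□□□
□□■□□■□□
□■■■□■□□
□■□■□□□□
□□□v□□□□
□□□□□□□□
k=27  □□□□□□□□
□□□□□□□□
□□□□□□□□
□□□■■□□□
□□■□□■□□
□■■■□■□□
□■□■□□□□
□□<■□□□□
□□□□□□□□
k=28  □□□□□□□□
□□□□□□□□
□□□□□□□□
□□□■■□□□
□□■□□■□□
□■■■□■□□
□■^■□□□□
□□■■□□□□
□□□□□□□□
k=29  □□□□□□□□
□□□□□□□□
□□□□□□□□
□□□■■□□□
□□■□□■□□
□■■■□■□□
□■■>□□□□
□□■■□□□□
□□□□□□□□
k=30  □□□□□□□□
□□□□□□□□
□□□□□□□□
□□□■■□□□
□□■□□■□□
□■■^□■□□
□■■□□□□□
□□■■□□□□
□□□□□□□□
k=31  □□□□□□□□
□□□□□□□□
□□□□□□□□
□□□■■□□□
□□■□□■□□
□■<□□■□□
□■■□□□□□
□□■■□□□□
□□□□□□□□
k=32  □□□□□□□□
□□□□□□□□
□□□□□□□□
□□□■■□□□
□□■□□■□□
□■□□□■□□
□■v□□□□□
□□■■□□□□
□□□□□□□□
k=33  □□□□□□□□
□□□□□□□□
□□□□□□□□
□□□■■□□□
□□■□□■□□
□■□□□■□□
□■□>□□□□
□□■■□□□□
□□□□□□□□
k=34  □□□□□□□□
□□□□□□□□
□□□□□□□□
□□□■■□□□
□□■□□■□□
□■□□□■□□
□■□■□□□□
□□■v□□□□
□□□□□□□□
k=35  □□□□□□□□
□□□□□□□□
□□□□□□□□
□□□■■□□□
□□■□□■□□
□■□□□■□□
□■□■□□□□
□□■□>□□□
□□□□□□□□
k=36  □□□□□□□□
□□□□□□□□
□□□□□□□□
□□□■■□□□
□□■□□■□□
□■□□□■□□
□■□■□□□□
□□■□■□□□
□□□□v□□□
k=37  □□□□□□□□
□□□□□□□□
□□□□□□□□
□□□■■□□□
□□■□□■□□
□■□□□■□□
□■□■□□□□
□□■□■□□□
□□□<■□□□
k=38  □□□□□□□□
□□□□□□□□
□□□□□□□□
□□□■■□□□
□□■□□■□□
□■□□□■□□
□■□■□□□□
□□■^■□□□
□□□■■□□□
k=39  □□□□□□□□
□□□□□□□□
□□□□□□□□
□□□■■□□□
□□■□□■□□
□■□□□■□□
□■□■□□□□
□□■■>□□□
□□□■■□□□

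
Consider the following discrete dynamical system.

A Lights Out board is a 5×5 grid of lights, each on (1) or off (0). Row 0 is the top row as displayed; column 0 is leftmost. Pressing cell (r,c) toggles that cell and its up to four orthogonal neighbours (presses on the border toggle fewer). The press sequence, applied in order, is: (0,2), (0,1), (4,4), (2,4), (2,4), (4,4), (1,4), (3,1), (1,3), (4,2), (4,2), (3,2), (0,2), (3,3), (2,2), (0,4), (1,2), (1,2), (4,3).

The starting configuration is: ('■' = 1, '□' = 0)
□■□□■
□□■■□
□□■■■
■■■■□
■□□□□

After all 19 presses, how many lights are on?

k=0  □■□□■
□□■■□
□□■■■
■■■■□
■□□□□
k=1  □□■■■
□□□■□
□□■■■
■■■■□
■□□□□
k=2  ■■□■■
□■□■□
□□■■■
■■■■□
■□□□□
k=3  ■■□■■
□■□■□
□□■■■
■■■■■
■□□■■
k=4  ■■□■■
□■□■■
□□■□□
■■■■□
■□□■■
k=5  ■■□■■
□■□■□
□□■■■
■■■■■
■□□■■
k=6  ■■□■■
□■□■□
□□■■■
■■■■□
■□□□□
k=7  ■■□■□
□■□□■
□□■■□
■■■■□
■□□□□
k=8  ■■□■□
□■□□■
□■■■□
□□□■□
■■□□□
k=9  ■■□□□
□■■■□
□■■□□
□□□■□
■■□□□
k=10  ■■□□□
□■■■□
□■■□□
□□■■□
■□■■□
k=11  ■■□□□
□■■■□
□■■□□
□□□■□
■■□□□
k=12  ■■□□□
□■■■□
□■□□□
□■■□□
■■■□□
k=13  ■□■■□
□■□■□
□■□□□
□■■□□
■■■□□
k=14  ■□■■□
□■□■□
□■□■□
□■□■■
■■■■□
k=15  ■□■■□
□■■■□
□□■□□
□■■■■
■■■■□
k=16  ■□■□■
□■■■■
□□■□□
□■■■■
■■■■□
k=17  ■□□□■
□□□□■
□□□□□
□■■■■
■■■■□
k=18  ■□■□■
□■■■■
□□■□□
□■■■■
■■■■□
k=19  ■□■□■
□■■■■
□□■□□
□■■□■
■■□□■

14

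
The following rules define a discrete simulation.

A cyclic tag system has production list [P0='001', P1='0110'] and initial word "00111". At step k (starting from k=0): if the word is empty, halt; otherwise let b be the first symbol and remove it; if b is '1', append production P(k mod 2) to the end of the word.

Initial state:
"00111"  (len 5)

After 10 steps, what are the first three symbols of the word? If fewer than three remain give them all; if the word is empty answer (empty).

100

t=0: "00111"  (len 5)
t=1: "0111"  (len 4)
t=2: "111"  (len 3)
t=3: "11001"  (len 5)
t=4: "10010110"  (len 8)
t=5: "0010110001"  (len 10)
t=6: "010110001"  (len 9)
t=7: "10110001"  (len 8)
t=8: "01100010110"  (len 11)
t=9: "1100010110"  (len 10)
t=10: "1000101100110"  (len 13)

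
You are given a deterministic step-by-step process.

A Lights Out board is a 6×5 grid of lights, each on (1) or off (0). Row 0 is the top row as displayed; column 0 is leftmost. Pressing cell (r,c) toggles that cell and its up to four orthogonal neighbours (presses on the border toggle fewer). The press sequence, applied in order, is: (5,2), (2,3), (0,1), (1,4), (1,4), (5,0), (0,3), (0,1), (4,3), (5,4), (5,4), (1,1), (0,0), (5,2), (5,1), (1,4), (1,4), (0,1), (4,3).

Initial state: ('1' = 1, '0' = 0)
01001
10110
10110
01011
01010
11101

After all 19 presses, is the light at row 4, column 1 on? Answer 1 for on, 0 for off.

t=0: 01001
10110
10110
01011
01010
11101
t=1: 01001
10110
10110
01011
01110
10011
t=2: 01001
10100
10001
01001
01110
10011
t=3: 10101
11100
10001
01001
01110
10011
t=4: 10100
11111
10000
01001
01110
10011
t=5: 10101
11100
10001
01001
01110
10011
t=6: 10101
11100
10001
01001
11110
01011
t=7: 10010
11110
10001
01001
11110
01011
t=8: 01110
10110
10001
01001
11110
01011
t=9: 01110
10110
10001
01011
11001
01001
t=10: 01110
10110
10001
01011
11000
01010
t=11: 01110
10110
10001
01011
11001
01001
t=12: 00110
01010
11001
01011
11001
01001
t=13: 11110
11010
11001
01011
11001
01001
t=14: 11110
11010
11001
01011
11101
00111
t=15: 11110
11010
11001
01011
10101
11011
t=16: 11111
11001
11000
01011
10101
11011
t=17: 11110
11010
11001
01011
10101
11011
t=18: 00010
10010
11001
01011
10101
11011
t=19: 00010
10010
11001
01001
10010
11001

0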